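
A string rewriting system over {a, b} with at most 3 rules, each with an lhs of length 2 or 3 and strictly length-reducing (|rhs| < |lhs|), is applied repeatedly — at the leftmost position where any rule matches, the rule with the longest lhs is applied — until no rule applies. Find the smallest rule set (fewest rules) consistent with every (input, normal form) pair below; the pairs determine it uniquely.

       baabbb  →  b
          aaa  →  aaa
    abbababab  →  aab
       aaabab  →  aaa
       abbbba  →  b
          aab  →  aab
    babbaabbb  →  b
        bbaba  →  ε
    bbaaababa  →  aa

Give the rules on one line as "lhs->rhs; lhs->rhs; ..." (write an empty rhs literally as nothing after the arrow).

  | baabbb => abbb => b
  | aaa
  | abbababab => ababab => aab
  | aaabab => aaa

abb->; ba->; bab->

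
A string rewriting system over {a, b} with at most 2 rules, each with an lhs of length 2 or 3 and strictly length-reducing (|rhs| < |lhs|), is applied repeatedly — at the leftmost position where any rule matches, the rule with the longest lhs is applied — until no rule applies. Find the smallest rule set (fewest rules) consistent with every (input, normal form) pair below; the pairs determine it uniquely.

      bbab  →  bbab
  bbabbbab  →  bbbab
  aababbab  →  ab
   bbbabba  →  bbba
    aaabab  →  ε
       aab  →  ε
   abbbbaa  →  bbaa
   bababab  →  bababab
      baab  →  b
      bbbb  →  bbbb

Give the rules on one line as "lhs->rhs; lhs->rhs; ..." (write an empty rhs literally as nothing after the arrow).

aab->; abb->

  | bbab
  | bbabbbab => bbbab
  | aababbab => abbab => ab
  | bbbabba => bbba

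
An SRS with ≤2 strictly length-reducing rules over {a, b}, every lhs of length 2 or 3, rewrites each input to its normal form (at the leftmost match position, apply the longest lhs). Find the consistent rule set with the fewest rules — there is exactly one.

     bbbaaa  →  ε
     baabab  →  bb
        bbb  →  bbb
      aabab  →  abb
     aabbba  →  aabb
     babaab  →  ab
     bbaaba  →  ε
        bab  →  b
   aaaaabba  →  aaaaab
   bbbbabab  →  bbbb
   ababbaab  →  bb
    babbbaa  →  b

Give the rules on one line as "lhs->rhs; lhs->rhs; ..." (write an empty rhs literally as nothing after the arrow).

aba->b; ba->

  | bbbaaa => bbaa => ba => ε
  | baabab => abab => bb
  | bbb
  | aabab => abb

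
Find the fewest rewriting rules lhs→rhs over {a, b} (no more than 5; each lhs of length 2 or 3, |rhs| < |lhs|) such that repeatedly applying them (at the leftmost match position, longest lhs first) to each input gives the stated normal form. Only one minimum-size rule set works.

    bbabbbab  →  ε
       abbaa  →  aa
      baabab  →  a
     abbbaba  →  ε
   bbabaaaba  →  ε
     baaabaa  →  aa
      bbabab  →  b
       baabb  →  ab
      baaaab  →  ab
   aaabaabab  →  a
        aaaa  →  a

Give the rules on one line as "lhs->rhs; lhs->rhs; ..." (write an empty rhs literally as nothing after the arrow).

aaa->; abb->b; ba->a; bab->aa

  | bbabbbab => baabbab => aabbab => abab => aaa => ε
  | abbaa => baa => aa
  | baabab => aabab => aaaa => a
  | abbbaba => bbaba => baaa => aaa => ε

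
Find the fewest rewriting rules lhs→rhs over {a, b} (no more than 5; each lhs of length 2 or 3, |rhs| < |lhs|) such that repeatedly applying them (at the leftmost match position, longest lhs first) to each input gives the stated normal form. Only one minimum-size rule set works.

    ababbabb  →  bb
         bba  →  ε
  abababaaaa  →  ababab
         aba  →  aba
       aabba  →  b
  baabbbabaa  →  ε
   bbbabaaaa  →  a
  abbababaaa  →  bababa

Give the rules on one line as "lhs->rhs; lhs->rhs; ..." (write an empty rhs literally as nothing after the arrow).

aa->; aab->bb; abb->b; bba->

  | ababbabb => abbabb => babb => bb
  | bba => ε
  | abababaaaa => abababaa => ababab
  | aba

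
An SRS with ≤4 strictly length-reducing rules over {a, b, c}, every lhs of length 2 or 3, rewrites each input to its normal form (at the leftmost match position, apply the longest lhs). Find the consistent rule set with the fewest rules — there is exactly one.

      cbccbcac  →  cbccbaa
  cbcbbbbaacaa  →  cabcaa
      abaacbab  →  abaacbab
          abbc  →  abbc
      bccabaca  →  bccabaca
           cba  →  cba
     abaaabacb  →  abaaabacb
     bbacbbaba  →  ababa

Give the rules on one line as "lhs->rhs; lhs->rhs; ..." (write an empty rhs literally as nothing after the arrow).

bba->b; bcb->a; cac->aa

  | cbccbcac => cbccbaa
  | cbcbbbbaacaa => cabbbaacaa => cabbacaa => cabcaa
  | abaacbab
  | abbc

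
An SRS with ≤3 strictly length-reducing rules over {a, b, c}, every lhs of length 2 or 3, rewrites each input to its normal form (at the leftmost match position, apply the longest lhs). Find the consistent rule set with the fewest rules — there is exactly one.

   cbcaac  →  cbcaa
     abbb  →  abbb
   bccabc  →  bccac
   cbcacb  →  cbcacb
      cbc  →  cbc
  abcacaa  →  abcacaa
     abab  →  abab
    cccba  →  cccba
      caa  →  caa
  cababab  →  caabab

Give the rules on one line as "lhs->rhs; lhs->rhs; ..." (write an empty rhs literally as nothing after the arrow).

  | cbcaac => cbcaa
  | abbb
  | bccabc => bccac
  | cbcacb

aac->aa; cab->ca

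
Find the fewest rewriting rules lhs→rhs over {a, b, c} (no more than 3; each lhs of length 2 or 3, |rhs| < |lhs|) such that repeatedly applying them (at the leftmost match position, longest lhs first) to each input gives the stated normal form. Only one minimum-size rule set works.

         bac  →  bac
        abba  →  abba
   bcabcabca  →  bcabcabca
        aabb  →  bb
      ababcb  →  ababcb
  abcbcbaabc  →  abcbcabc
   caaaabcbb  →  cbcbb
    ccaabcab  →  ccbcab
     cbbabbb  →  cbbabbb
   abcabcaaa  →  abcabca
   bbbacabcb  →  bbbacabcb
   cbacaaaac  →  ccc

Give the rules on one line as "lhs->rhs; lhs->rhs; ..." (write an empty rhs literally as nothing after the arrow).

  | bac
  | abba
  | bcabcabca
  | aabb => bb

aa->; cba->c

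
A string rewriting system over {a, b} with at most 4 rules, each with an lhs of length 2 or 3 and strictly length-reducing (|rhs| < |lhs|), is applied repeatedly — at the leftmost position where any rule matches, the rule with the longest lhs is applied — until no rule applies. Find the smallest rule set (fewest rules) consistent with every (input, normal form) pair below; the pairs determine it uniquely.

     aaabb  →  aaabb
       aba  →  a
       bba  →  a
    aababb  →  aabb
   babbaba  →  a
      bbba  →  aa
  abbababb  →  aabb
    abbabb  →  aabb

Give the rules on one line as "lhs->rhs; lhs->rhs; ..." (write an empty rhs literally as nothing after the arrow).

ba->; bba->a; bbb->a

  | aaabb
  | aba => a
  | bba => a
  | aababb => aabb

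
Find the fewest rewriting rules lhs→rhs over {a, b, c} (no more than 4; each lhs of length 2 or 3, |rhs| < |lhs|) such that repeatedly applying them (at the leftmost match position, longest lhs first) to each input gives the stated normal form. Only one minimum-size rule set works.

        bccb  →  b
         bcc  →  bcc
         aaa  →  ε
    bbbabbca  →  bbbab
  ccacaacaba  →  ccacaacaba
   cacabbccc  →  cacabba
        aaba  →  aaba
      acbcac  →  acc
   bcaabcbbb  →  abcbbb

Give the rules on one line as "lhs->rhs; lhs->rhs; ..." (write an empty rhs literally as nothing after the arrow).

aaa->; bca->; ccb->; ccc->a

  | bccb => b
  | bcc
  | aaa => ε
  | bbbabbca => bbbab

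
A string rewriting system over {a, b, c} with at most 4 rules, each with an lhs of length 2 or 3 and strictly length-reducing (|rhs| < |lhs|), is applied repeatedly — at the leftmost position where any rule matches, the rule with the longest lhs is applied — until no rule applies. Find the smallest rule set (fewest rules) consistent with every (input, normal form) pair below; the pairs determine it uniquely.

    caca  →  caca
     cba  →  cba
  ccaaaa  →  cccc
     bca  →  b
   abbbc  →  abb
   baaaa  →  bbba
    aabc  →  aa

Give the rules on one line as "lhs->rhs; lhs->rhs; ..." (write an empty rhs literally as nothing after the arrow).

aaa->bb; bc->; bca->b; caa->cc

  | caca
  | cba
  | ccaaaa => cccaa => cccc
  | bca => b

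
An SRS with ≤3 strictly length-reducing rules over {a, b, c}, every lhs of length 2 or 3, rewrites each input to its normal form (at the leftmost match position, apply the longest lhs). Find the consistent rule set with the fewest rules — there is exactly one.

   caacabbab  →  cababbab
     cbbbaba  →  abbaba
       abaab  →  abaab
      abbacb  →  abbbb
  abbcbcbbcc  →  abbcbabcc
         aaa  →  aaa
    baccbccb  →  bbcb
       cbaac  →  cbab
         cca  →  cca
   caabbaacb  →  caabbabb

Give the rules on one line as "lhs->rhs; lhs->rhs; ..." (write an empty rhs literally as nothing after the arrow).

ac->b; cbb->ab; ccb->

  | caacabbab => cababbab
  | cbbbaba => abbaba
  | abaab
  | abbacb => abbbb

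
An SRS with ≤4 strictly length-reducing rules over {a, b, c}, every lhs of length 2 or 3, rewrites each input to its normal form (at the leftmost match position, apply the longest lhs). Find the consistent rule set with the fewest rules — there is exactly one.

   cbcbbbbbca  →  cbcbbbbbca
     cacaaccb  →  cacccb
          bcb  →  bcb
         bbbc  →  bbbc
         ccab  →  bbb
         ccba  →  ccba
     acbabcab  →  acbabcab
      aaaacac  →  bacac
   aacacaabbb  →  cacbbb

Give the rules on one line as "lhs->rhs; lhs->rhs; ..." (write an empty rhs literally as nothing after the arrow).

  | cbcbbbbbca
  | cacaaccb => cacccb
  | bcb
  | bbbc

aa->; aaa->b; cca->bb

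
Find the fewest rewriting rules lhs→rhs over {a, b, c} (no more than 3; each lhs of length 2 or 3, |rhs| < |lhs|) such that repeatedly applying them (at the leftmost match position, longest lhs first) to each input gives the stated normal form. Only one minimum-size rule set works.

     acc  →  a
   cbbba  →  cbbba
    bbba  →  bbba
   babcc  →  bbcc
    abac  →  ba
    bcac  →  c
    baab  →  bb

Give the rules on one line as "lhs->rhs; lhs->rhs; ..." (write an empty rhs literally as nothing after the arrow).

ab->b; ac->a; bca->

  | acc => ac => a
  | cbbba
  | bbba
  | babcc => bbcc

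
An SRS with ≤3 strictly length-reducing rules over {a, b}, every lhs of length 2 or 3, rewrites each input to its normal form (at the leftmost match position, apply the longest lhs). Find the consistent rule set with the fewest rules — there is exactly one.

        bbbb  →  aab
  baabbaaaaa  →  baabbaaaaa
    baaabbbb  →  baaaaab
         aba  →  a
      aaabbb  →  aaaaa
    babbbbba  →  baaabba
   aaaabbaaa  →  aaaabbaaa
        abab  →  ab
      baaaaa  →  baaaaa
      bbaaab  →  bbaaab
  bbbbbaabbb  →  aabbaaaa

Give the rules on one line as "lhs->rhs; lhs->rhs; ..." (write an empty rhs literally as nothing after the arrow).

  | bbbb => aab
  | baabbaaaaa
  | baaabbbb => baaaaab
  | aba => a

aba->a; bbb->aa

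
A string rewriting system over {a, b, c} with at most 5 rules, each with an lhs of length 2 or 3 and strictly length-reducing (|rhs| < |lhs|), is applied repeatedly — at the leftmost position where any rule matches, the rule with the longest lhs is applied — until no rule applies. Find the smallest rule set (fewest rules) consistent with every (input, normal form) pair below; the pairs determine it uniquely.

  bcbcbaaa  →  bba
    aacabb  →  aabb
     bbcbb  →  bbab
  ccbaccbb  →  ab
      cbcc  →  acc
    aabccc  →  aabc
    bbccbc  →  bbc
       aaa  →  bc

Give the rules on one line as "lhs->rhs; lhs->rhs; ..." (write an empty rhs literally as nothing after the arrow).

  | bcbcbaaa => bacbaaa => baaaaa => bbcaa => bba
  | aacabb => aabb
  | bbcbb => bbab
  | ccbaccbb => caaccbb => accbb => acab => ab

aaa->bc; ca->; cb->a; ccc->c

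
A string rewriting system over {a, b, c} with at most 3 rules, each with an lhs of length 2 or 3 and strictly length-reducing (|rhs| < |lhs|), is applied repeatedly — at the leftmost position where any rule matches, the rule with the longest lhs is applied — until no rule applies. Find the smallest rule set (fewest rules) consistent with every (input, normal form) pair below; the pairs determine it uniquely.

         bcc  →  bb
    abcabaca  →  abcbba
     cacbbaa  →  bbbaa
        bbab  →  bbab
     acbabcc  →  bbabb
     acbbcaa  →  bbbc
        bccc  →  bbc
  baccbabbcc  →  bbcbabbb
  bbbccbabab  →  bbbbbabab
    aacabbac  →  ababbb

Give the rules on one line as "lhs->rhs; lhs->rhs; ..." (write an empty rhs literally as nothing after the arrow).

  | bcc => bb
  | abcabaca => abcbaca => abcbba
  | cacbbaa => ccbbaa => bbbaa
  | bbab

ac->b; ca->c; cc->b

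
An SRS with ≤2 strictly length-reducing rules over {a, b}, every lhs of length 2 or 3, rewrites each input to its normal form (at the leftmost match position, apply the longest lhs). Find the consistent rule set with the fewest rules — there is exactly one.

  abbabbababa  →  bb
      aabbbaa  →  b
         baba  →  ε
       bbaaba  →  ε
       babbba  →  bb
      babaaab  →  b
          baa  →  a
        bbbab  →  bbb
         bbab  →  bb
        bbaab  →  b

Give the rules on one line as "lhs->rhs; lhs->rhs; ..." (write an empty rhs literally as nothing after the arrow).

  | abbabbababa => bbabbababa => bbbababa => bbbaba => bbba => bb
  | aabbbaa => abbbaa => bbbaa => bba => b
  | baba => ba => ε
  | bbaaba => baba => ba => ε

ab->b; ba->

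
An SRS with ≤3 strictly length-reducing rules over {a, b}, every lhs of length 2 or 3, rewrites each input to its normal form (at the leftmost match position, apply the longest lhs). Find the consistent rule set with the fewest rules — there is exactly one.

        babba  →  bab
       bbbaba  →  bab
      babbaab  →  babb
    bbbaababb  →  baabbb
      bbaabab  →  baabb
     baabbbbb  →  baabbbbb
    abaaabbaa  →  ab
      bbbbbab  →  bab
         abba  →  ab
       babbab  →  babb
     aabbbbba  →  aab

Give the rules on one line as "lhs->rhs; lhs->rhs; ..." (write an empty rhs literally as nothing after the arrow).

aba->ab; bba->ba

  | babba => baba => bab
  | bbbaba => bbaba => baba => bab
  | babbaab => babaab => babab => babb
  | bbbaababb => bbaababb => baababb => baabbb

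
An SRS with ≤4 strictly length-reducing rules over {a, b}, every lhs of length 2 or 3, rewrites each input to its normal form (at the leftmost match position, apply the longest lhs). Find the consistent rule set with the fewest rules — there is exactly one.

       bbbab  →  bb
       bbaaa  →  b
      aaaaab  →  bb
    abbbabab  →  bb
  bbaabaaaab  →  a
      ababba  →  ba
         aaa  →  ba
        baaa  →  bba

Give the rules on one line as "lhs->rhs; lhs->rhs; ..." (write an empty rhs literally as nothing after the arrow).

aa->b; ab->; bbb->a

  | bbbab => aab => bb
  | bbaaa => bbba => aa => b
  | aaaaab => baaab => bbab => bb
  | abbbabab => bbabab => bbab => bb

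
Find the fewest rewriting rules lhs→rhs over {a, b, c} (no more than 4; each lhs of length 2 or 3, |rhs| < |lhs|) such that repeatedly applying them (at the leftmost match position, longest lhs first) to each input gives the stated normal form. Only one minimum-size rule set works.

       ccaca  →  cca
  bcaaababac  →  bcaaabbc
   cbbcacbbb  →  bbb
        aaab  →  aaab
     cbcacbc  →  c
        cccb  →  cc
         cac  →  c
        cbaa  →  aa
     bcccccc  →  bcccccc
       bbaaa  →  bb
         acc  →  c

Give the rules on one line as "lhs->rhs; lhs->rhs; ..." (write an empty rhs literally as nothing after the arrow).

ac->; ba->b; cb->

  | ccaca => cca
  | bcaaababac => bcaaabbac => bcaaabbc
  | cbbcacbbb => bcacbbb => bcbbb => bbb
  | aaab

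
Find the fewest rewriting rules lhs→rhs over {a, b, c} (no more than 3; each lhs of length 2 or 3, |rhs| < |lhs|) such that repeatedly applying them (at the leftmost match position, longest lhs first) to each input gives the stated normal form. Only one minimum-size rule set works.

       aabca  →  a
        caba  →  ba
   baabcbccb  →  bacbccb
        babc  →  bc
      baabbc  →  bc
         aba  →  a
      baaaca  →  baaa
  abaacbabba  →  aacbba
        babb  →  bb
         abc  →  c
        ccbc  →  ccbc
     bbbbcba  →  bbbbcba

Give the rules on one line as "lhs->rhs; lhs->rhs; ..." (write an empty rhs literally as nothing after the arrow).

  | aabca => aca => a
  | caba => ba
  | baabcbccb => bacbccb
  | babc => bc

ab->; ca->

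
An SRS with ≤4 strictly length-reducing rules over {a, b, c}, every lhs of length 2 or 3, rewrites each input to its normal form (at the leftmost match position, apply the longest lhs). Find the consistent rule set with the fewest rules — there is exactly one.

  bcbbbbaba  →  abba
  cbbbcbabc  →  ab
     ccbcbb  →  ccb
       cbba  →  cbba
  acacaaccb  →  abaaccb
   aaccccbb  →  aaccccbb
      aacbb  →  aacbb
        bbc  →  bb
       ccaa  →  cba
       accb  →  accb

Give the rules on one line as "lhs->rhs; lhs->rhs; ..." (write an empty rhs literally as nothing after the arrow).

  | bcbbbbaba => bbbaba => acaba => abba
  | cbbbcbabc => caccbabc => bccbabc => bcbabc => abc => ab
  | ccbcbb => ccb
  | cbba

bbb->ac; bc->b; bcb->; ca->b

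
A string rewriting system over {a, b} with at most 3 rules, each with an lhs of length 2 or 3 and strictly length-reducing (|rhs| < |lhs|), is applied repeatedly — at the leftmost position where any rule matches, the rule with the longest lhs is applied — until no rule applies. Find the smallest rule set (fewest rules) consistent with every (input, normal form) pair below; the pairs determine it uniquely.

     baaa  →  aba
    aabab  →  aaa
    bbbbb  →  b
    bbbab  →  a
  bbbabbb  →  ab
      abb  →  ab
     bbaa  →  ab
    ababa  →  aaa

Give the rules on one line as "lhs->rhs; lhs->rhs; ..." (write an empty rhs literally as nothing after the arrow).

  | baaa => aba
  | aabab => aaa
  | bbbbb => bbbb => bbb => bb => b
  | bbbab => bbab => bab => a

baa->ab; bab->a; bb->b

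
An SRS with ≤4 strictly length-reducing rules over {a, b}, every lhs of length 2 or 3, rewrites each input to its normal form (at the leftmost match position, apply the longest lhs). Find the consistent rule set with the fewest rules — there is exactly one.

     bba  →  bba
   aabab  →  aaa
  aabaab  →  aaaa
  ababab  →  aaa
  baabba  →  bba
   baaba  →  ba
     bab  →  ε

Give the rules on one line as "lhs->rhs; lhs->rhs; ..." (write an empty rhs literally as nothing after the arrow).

ab->a; baa->; bab->

  | bba
  | aabab => aaab => aaa
  | aabaab => aaaab => aaaa
  | ababab => aabab => aaab => aaa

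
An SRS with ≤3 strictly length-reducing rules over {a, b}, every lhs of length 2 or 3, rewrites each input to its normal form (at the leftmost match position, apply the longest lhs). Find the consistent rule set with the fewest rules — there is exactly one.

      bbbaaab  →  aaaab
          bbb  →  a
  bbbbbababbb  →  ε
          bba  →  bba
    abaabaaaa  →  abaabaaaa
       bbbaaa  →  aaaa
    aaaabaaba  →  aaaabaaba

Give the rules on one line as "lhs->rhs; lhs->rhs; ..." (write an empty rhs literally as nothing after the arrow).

abb->; bbb->a

  | bbbaaab => aaaab
  | bbb => a
  | bbbbbababbb => abbababbb => ababbb => abb => ε
  | bba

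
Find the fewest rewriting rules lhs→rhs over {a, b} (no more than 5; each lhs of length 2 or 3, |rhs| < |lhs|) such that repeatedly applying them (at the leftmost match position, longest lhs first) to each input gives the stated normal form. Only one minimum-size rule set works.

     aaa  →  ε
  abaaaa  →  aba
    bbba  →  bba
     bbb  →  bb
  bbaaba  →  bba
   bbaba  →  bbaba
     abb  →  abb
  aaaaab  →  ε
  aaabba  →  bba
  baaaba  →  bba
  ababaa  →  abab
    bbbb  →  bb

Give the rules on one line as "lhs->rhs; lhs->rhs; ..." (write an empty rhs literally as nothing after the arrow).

aa->; aaa->; aab->; bbb->bb

  | aaa => ε
  | abaaaa => aba
  | bbba => bba
  | bbb => bb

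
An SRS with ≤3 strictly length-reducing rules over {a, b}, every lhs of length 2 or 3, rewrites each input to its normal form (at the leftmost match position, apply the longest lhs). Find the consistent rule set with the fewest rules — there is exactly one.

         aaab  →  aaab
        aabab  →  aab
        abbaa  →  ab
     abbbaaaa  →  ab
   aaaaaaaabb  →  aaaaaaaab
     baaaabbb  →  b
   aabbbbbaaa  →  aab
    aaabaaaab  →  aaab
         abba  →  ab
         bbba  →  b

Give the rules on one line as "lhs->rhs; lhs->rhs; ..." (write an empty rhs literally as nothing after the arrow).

ba->b; bb->b

  | aaab
  | aabab => aabb => aab
  | abbaa => abaa => aba => ab
  | abbbaaaa => abbaaaa => abaaaa => abaaa => abaa => aba => ab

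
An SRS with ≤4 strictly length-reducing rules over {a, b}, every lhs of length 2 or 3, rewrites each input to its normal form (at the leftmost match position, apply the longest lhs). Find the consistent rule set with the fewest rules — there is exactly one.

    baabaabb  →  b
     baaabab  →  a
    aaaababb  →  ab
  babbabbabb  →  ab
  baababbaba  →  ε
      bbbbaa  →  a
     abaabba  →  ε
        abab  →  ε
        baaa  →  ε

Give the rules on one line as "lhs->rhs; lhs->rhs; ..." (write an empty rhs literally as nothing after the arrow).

aa->; ba->; bab->a; bb->b

  | baabaabb => abaabb => aabb => bb => b
  | baaabab => aabab => bab => a
  | aaaababb => aababb => babb => ab
  | babbabbabb => ababbabb => aababb => babb => ab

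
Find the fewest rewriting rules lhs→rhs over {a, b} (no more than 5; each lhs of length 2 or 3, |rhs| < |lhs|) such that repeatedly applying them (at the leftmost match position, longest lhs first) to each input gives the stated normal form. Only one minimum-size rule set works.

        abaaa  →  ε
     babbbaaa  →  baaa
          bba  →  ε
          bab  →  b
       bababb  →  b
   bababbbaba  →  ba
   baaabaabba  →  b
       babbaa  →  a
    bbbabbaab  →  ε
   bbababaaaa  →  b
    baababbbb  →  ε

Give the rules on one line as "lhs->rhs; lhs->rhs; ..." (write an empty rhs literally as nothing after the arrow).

  | abaaa => abaa => aba => ab => ε
  | babbbaaa => bbbaaa => baaa
  | bba => ε
  | bab => b

ab->; aba->ab; bb->; bba->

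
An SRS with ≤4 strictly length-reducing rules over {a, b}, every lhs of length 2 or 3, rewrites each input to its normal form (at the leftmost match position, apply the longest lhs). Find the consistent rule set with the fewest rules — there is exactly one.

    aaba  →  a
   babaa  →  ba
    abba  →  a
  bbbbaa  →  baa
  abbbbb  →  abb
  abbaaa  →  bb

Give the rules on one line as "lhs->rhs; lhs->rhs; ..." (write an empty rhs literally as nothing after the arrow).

aaa->bb; aba->; bba->; bbb->

  | aaba => a
  | babaa => ba
  | abba => a
  | bbbbaa => baa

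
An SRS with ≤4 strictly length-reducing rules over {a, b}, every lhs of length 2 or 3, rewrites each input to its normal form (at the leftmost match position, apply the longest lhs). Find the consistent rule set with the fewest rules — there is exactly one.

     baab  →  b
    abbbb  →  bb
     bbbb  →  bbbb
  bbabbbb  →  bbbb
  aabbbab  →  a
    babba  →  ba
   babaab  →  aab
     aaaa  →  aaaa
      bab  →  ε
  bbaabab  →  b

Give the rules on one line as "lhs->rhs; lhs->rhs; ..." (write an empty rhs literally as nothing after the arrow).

abb->; baa->; bab->

  | baab => b
  | abbbb => bb
  | bbbb
  | bbabbbb => bbbb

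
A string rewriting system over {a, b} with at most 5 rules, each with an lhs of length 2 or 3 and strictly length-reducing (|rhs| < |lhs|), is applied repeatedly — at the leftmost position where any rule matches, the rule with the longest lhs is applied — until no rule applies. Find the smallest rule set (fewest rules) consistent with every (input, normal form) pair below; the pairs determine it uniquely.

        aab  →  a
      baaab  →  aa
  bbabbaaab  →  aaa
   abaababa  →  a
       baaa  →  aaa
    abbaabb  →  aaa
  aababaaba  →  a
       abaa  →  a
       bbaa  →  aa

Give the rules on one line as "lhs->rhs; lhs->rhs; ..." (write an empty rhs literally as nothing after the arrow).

  | aab => a
  | baaab => aaab => aa
  | bbabbaaab => babbaaab => abbaaab => aaaab => aaa
  | abaababa => bababa => ababa => bba => ba => a

ab->; aba->b; abb->a; ba->a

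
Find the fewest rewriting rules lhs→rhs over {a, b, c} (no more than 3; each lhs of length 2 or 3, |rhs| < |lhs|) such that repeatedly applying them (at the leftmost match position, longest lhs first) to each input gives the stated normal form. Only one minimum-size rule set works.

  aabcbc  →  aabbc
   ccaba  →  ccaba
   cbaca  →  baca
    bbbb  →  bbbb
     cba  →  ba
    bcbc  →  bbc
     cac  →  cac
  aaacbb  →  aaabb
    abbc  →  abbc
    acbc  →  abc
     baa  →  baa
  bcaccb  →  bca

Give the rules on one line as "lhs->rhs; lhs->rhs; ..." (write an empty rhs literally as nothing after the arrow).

  | aabcbc => aabbc
  | ccaba
  | cbaca => baca
  | bbbb

cb->b; ccb->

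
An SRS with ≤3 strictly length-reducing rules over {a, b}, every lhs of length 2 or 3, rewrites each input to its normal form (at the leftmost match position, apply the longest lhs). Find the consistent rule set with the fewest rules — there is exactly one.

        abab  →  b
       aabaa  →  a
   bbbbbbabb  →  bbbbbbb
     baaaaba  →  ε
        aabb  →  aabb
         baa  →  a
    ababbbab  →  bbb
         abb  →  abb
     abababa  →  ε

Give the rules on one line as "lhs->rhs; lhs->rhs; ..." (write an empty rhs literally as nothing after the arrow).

aba->ba; ba->

  | abab => bab => b
  | aabaa => abaa => baa => a
  | bbbbbbabb => bbbbbbb
  | baaaaba => aaaba => aaba => aba => ba => ε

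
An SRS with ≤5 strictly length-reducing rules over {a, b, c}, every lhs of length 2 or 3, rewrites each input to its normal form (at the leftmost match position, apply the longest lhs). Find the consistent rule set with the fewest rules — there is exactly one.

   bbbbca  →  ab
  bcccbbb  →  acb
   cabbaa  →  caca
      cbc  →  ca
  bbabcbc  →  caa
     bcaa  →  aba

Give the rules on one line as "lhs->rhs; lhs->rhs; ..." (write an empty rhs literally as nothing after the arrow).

bba->c; bc->a; bca->ab; cbb->

  | bbbbca => bbbab => bcb => ab
  | bcccbbb => accbbb => acb
  | cabbaa => caca
  | cbc => ca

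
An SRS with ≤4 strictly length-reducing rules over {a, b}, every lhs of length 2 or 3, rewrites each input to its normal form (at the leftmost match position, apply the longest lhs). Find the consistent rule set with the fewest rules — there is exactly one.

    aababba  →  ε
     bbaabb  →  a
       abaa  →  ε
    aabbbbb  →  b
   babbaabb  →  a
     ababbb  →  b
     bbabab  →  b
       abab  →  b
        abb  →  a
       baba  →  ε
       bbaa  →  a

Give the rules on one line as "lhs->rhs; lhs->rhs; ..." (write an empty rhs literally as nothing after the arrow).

  | aababba => bbabba => babba => bba => ba => ε
  | bbaabb => baabb => abb => ab => a
  | abaa => aaa => ba => ε
  | aabbbbb => bbbbbb => bbbbb => bbbb => bbb => bb => b

aa->b; ab->a; ba->; bb->b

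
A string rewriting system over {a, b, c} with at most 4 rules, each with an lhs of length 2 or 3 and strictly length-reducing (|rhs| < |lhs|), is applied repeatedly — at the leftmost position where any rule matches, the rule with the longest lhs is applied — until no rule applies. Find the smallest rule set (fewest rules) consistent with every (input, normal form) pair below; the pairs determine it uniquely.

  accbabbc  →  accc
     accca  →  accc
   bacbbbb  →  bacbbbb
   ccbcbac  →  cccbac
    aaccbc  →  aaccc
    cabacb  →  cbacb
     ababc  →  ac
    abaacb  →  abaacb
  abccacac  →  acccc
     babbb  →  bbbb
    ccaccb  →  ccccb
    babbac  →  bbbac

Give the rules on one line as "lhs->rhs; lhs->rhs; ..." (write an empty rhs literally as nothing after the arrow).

bab->bb; bc->c; ca->c

  | accbabbc => accbbbc => accbbc => accbc => accc
  | accca => accc
  | bacbbbb
  | ccbcbac => cccbac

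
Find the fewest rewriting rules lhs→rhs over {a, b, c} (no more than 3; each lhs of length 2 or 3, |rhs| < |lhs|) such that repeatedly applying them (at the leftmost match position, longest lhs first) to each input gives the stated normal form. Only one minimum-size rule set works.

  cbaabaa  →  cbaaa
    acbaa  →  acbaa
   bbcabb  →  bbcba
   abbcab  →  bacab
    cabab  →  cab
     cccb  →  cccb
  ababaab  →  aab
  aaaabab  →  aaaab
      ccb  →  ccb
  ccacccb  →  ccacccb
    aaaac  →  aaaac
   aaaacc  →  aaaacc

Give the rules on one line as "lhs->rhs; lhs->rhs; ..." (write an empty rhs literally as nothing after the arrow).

  | cbaabaa => cbaaa
  | acbaa
  | bbcabb => bbcba
  | abbcab => bacab

aba->a; abb->ba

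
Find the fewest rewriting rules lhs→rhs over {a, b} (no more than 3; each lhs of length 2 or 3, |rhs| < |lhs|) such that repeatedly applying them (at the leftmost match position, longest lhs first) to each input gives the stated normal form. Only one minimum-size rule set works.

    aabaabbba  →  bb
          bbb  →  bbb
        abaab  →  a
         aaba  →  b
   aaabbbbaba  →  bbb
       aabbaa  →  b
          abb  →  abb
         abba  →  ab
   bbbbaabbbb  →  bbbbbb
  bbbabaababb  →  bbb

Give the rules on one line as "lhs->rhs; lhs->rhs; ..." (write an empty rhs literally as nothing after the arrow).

  | aabaabbba => aaabbba => babbba => bbba => bb
  | bbb
  | abaab => aab => a
  | aaba => aa => b

aa->b; aab->a; ba->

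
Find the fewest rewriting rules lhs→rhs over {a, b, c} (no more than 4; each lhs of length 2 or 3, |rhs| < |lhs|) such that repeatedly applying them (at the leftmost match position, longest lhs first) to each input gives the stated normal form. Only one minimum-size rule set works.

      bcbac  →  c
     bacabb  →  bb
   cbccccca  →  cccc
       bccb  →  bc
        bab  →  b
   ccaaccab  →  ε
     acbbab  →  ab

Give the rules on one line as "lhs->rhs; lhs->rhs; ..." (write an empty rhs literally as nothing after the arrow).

  | bcbac => bac => c
  | bacabb => cabb => bb
  | cbccccca => ccccca => cccc
  | bccb => bc

ba->; ca->; cb->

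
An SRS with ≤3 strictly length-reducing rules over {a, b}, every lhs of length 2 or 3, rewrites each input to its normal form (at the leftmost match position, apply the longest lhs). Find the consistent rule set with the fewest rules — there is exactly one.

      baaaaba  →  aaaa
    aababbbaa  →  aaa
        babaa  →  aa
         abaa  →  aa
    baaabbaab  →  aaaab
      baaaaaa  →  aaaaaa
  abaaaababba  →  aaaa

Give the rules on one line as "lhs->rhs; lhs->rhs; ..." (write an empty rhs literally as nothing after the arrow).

  | baaaaba => aaaaba => aaaa
  | aababbbaa => aabbbaa => aabbaa => aabaa => aaa
  | babaa => abaa => aa
  | abaa => aa

aba->a; ba->a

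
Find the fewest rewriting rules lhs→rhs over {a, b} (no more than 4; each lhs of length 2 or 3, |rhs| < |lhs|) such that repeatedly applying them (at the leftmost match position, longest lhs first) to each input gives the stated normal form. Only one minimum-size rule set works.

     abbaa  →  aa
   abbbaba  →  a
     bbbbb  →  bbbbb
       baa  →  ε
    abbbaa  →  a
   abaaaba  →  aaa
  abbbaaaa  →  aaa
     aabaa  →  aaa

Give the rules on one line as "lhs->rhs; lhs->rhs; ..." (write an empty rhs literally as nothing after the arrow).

  | abbaa => aa
  | abbbaba => abba => a
  | bbbbb
  | baa => ε

aba->a; baa->; bba->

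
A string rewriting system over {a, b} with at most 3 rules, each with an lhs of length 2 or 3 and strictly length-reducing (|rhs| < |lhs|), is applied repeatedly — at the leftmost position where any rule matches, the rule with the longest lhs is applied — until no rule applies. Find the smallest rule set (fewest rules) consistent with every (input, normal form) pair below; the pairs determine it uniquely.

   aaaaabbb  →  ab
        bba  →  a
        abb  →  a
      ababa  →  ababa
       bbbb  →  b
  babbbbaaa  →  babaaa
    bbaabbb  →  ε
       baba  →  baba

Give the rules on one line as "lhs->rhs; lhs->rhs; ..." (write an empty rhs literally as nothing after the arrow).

aab->; bb->; bbb->

  | aaaaabbb => aaabb => ab
  | bba => a
  | abb => a
  | ababa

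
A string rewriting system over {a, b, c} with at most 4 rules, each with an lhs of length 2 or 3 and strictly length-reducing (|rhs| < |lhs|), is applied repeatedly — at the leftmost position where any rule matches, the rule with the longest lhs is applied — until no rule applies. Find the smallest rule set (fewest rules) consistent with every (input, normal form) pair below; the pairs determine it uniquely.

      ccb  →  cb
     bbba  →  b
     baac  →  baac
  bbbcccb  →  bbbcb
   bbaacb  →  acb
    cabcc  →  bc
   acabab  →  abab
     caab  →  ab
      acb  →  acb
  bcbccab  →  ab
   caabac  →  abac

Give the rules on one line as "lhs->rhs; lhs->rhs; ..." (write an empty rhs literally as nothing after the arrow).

bba->; bca->a; ca->; cc->c

  | ccb => cb
  | bbba => b
  | baac
  | bbbcccb => bbbccb => bbbcb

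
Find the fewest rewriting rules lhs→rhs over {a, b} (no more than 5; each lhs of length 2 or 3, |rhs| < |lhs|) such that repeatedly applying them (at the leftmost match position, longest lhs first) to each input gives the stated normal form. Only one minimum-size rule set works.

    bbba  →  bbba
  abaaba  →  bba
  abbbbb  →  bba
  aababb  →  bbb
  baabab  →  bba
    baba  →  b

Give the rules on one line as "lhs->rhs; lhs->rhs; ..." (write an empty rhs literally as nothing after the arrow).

aaa->b; ab->a; abb->ba; baa->b

  | bbba
  | abaaba => aaaba => bba
  | abbbbb => babbb => bbab => bba
  | aababb => aaabb => bbb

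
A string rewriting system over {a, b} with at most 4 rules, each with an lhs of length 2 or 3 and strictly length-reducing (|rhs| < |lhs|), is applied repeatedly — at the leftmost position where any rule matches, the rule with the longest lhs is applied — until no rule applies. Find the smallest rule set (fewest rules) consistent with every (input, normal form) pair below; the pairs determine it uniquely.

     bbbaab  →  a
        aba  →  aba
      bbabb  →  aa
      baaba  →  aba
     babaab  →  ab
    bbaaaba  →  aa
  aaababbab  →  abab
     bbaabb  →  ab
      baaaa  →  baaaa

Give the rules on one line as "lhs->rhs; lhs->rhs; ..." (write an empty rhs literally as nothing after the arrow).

aab->bb; bb->a; bba->a

  | bbbaab => abaab => abbb => aab => bb => a
  | aba
  | bbabb => abb => aa
  | baaba => bbba => aba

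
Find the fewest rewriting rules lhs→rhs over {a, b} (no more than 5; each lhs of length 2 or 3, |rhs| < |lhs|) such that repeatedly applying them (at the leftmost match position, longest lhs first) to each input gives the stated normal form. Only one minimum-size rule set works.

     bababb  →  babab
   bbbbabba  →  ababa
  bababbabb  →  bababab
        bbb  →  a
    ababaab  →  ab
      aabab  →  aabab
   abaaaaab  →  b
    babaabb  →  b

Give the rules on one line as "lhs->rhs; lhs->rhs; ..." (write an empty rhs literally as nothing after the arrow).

aaa->; baa->aa; bb->b; bbb->a

  | bababb => babab
  | bbbbabba => ababba => ababa
  | bababbabb => babababb => bababab
  | bbb => a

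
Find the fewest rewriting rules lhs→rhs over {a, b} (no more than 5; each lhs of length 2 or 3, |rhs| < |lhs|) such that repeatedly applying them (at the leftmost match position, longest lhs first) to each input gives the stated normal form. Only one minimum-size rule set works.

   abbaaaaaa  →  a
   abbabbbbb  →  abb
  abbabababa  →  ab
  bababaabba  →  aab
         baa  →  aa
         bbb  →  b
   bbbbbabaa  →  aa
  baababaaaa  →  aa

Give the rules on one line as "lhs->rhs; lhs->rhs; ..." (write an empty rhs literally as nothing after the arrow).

aaa->a; ba->; baa->aa; bbb->b

  | abbaaaaaa => abaaaaaa => aaaaaaa => aaaaa => aaa => a
  | abbabbbbb => abbbbbb => abbbb => abb
  | abbabababa => abbababa => abbaba => abba => ab
  | bababaabba => babaabba => baabba => aabba => aab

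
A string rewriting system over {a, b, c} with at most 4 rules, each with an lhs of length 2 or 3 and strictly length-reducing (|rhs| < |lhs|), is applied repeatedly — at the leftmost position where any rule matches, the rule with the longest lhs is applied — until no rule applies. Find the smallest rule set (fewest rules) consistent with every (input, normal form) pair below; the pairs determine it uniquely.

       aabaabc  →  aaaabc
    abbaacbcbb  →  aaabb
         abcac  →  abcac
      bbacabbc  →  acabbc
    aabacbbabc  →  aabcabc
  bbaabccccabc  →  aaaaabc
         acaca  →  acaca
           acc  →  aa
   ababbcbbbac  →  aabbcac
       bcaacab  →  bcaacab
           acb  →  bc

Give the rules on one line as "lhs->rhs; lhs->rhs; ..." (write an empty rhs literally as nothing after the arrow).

  | aabaabc => aaaabc
  | abbaacbcbb => abaacbcbb => aaacbcbb => aabccbb => aababb => aaabb
  | abcac
  | bbacabbc => bacabbc => acabbc

acb->bc; ba->a; cc->a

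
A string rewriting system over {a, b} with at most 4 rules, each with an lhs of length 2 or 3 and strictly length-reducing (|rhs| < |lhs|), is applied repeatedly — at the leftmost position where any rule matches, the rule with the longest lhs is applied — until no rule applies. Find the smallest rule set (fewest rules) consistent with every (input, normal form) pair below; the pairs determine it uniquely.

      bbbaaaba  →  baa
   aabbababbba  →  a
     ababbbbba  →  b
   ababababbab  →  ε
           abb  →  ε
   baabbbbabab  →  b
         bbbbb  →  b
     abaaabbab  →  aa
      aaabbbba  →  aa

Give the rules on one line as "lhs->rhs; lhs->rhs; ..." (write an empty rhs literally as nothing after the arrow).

  | bbbaaaba => bbaaaba => baaba => baa
  | aabbababbba => aababbba => aabbba => aba => a
  | ababbbbba => abbbbba => bbba => bba => b
  | ababababbab => abababbab => ababbab => abbab => ab => ε

ab->; abb->; bb->b; bba->b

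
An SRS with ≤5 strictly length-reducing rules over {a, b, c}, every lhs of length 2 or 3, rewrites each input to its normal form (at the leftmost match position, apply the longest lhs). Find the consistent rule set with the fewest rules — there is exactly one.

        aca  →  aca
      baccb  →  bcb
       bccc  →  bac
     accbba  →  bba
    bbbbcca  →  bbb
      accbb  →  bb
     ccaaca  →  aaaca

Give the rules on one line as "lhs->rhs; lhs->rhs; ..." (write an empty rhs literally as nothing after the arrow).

acc->c; baa->; cbb->bb; cc->a

  | aca
  | baccb => bcb
  | bccc => bac
  | accbba => cbba => bba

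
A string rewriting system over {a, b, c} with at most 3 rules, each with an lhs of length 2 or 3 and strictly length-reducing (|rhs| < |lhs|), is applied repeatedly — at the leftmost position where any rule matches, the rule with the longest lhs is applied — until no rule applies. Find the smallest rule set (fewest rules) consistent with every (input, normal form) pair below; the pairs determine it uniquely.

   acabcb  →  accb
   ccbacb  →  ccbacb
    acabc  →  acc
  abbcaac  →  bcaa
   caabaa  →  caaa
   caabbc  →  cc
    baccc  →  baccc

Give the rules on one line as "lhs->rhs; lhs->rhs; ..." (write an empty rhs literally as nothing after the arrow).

  | acabcb => accb
  | ccbacb
  | acabc => acc
  | abbcaac => bcaac => bcaa

aac->aa; ab->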